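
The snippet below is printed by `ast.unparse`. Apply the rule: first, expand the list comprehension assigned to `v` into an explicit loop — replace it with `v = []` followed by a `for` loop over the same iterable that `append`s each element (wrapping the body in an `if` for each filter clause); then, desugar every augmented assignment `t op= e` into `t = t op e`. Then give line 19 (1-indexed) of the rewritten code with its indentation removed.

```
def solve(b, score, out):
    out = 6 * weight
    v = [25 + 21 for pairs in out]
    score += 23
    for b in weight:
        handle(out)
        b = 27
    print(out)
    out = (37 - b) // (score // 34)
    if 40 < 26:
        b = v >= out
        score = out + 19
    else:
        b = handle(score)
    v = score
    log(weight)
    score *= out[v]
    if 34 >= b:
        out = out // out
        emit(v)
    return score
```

Transformed code:
def solve(b, score, out):
    out = 6 * weight
    v = []
    for pairs in out:
        v.append(25 + 21)
    score = score + 23
    for b in weight:
        handle(out)
        b = 27
    print(out)
    out = (37 - b) // (score // 34)
    if 40 < 26:
        b = v >= out
        score = out + 19
    else:
        b = handle(score)
    v = score
    log(weight)
    score = score * out[v]
    if 34 >= b:
        out = out // out
        emit(v)
    return score

score = score * out[v]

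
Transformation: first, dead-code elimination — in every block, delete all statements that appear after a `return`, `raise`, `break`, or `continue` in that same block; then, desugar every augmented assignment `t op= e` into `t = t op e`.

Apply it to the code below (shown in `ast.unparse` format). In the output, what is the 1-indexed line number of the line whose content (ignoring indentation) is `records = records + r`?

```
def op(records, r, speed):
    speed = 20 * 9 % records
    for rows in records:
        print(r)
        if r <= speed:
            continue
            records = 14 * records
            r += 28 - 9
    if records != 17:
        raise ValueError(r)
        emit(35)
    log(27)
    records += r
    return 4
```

Transformed code:
def op(records, r, speed):
    speed = 20 * 9 % records
    for rows in records:
        print(r)
        if r <= speed:
            continue
    if records != 17:
        raise ValueError(r)
    log(27)
    records = records + r
    return 4

10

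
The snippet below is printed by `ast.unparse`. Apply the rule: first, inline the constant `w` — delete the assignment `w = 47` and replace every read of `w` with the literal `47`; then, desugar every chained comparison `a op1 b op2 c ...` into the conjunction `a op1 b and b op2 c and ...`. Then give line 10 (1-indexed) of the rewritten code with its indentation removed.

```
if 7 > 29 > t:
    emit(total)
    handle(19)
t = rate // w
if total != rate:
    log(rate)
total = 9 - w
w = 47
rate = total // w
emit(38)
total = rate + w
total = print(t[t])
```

Transformed code:
if 7 > 29 and 29 > t:
    emit(total)
    handle(19)
t = rate // 47
if total != rate:
    log(rate)
total = 9 - 47
rate = total // 47
emit(38)
total = rate + 47
total = print(t[t])

total = rate + 47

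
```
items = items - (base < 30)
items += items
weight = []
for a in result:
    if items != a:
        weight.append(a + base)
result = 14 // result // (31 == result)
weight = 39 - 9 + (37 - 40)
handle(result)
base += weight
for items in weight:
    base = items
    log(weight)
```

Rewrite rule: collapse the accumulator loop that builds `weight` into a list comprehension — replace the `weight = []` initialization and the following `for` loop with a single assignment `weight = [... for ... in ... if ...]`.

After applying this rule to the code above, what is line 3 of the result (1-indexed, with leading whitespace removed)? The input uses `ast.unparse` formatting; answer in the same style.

weight = [a + base for a in result if items != a]

Transformed code:
items = items - (base < 30)
items += items
weight = [a + base for a in result if items != a]
result = 14 // result // (31 == result)
weight = 39 - 9 + (37 - 40)
handle(result)
base += weight
for items in weight:
    base = items
    log(weight)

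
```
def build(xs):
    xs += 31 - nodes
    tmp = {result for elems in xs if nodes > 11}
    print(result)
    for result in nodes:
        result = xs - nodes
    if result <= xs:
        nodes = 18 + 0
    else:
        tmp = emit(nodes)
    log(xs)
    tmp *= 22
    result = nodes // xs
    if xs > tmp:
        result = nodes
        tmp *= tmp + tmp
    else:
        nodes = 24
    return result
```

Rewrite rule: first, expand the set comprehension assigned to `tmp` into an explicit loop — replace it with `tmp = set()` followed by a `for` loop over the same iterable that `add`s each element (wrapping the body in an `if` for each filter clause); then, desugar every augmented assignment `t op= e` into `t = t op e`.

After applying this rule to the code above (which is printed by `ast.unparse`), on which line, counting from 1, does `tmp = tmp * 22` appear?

Transformed code:
def build(xs):
    xs = xs + (31 - nodes)
    tmp = set()
    for elems in xs:
        if nodes > 11:
            tmp.add(result)
    print(result)
    for result in nodes:
        result = xs - nodes
    if result <= xs:
        nodes = 18 + 0
    else:
        tmp = emit(nodes)
    log(xs)
    tmp = tmp * 22
    result = nodes // xs
    if xs > tmp:
        result = nodes
        tmp = tmp * (tmp + tmp)
    else:
        nodes = 24
    return result

15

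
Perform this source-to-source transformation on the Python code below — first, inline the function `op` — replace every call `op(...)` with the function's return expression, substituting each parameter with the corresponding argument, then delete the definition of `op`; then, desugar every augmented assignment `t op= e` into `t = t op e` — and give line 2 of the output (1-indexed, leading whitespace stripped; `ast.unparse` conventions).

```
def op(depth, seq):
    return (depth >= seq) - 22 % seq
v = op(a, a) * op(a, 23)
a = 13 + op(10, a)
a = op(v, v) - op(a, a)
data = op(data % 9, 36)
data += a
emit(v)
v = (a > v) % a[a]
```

Transformed code:
v = ((a >= a) - 22 % a) * ((a >= 23) - 22 % 23)
a = 13 + ((10 >= a) - 22 % a)
a = (v >= v) - 22 % v - ((a >= a) - 22 % a)
data = (data % 9 >= 36) - 22 % 36
data = data + a
emit(v)
v = (a > v) % a[a]

a = 13 + ((10 >= a) - 22 % a)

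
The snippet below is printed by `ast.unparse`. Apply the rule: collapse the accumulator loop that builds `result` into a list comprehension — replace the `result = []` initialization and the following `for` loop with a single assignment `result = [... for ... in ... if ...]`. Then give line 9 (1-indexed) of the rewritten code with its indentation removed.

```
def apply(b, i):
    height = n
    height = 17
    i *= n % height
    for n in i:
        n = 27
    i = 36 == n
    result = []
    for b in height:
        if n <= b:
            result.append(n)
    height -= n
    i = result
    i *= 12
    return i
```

Transformed code:
def apply(b, i):
    height = n
    height = 17
    i *= n % height
    for n in i:
        n = 27
    i = 36 == n
    result = [n for b in height if n <= b]
    height -= n
    i = result
    i *= 12
    return i

height -= n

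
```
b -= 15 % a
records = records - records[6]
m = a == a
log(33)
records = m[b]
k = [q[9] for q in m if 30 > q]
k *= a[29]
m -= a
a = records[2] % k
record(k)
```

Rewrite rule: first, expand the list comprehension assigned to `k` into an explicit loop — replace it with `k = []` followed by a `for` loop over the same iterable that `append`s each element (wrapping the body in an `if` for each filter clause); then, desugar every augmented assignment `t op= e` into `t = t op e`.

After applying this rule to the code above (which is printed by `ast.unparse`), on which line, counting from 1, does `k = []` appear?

6

Transformed code:
b = b - 15 % a
records = records - records[6]
m = a == a
log(33)
records = m[b]
k = []
for q in m:
    if 30 > q:
        k.append(q[9])
k = k * a[29]
m = m - a
a = records[2] % k
record(k)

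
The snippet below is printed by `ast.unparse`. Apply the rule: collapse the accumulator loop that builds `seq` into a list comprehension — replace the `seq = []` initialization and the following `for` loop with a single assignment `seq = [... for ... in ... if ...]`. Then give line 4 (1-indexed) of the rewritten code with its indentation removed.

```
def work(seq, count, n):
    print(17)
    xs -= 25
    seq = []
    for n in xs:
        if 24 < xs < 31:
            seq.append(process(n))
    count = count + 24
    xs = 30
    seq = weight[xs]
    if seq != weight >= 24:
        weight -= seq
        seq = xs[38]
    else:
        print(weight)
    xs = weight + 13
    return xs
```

Transformed code:
def work(seq, count, n):
    print(17)
    xs -= 25
    seq = [process(n) for n in xs if 24 < xs < 31]
    count = count + 24
    xs = 30
    seq = weight[xs]
    if seq != weight >= 24:
        weight -= seq
        seq = xs[38]
    else:
        print(weight)
    xs = weight + 13
    return xs

seq = [process(n) for n in xs if 24 < xs < 31]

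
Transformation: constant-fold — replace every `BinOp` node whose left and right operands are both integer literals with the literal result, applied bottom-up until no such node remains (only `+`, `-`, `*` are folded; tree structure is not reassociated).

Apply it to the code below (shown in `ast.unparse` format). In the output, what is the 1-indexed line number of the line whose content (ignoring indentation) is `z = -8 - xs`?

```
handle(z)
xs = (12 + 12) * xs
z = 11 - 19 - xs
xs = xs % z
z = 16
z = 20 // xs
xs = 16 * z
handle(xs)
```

Transformed code:
handle(z)
xs = 24 * xs
z = -8 - xs
xs = xs % z
z = 16
z = 20 // xs
xs = 16 * z
handle(xs)

3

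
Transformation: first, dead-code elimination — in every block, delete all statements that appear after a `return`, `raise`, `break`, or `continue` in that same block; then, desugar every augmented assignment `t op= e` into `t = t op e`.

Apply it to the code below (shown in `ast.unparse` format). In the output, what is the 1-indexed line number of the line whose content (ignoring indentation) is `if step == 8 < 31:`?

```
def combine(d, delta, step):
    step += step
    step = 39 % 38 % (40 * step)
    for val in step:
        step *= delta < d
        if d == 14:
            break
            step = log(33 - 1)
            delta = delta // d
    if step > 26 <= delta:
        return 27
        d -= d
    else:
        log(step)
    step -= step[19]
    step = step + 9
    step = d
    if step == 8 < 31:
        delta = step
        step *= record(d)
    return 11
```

15

Transformed code:
def combine(d, delta, step):
    step = step + step
    step = 39 % 38 % (40 * step)
    for val in step:
        step = step * (delta < d)
        if d == 14:
            break
    if step > 26 <= delta:
        return 27
    else:
        log(step)
    step = step - step[19]
    step = step + 9
    step = d
    if step == 8 < 31:
        delta = step
        step = step * record(d)
    return 11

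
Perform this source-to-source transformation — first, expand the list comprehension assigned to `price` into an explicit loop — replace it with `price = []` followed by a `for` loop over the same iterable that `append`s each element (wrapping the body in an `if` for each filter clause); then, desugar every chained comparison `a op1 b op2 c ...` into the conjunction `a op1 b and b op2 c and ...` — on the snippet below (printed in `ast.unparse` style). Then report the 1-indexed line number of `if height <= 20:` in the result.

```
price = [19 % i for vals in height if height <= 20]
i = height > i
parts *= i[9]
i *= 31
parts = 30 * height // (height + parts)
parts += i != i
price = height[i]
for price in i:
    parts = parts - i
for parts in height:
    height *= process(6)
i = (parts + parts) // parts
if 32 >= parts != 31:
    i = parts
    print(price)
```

Transformed code:
price = []
for vals in height:
    if height <= 20:
        price.append(19 % i)
i = height > i
parts *= i[9]
i *= 31
parts = 30 * height // (height + parts)
parts += i != i
price = height[i]
for price in i:
    parts = parts - i
for parts in height:
    height *= process(6)
i = (parts + parts) // parts
if 32 >= parts and parts != 31:
    i = parts
    print(price)

3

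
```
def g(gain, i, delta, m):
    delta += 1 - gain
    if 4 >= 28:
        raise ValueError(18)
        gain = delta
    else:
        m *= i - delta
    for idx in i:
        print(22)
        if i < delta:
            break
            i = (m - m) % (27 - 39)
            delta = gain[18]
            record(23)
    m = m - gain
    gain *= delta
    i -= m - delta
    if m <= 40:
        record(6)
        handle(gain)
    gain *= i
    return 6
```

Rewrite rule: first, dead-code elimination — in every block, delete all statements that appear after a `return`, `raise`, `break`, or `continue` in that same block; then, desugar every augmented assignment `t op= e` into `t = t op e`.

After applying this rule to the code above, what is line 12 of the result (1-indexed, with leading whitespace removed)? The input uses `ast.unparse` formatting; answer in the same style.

gain = gain * delta

Transformed code:
def g(gain, i, delta, m):
    delta = delta + (1 - gain)
    if 4 >= 28:
        raise ValueError(18)
    else:
        m = m * (i - delta)
    for idx in i:
        print(22)
        if i < delta:
            break
    m = m - gain
    gain = gain * delta
    i = i - (m - delta)
    if m <= 40:
        record(6)
        handle(gain)
    gain = gain * i
    return 6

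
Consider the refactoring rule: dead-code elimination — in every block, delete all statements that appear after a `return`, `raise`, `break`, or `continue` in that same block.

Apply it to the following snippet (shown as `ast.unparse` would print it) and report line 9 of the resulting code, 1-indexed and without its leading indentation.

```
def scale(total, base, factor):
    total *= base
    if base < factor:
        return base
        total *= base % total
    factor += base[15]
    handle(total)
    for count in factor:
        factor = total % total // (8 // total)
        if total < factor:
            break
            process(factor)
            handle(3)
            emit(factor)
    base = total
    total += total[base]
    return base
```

Transformed code:
def scale(total, base, factor):
    total *= base
    if base < factor:
        return base
    factor += base[15]
    handle(total)
    for count in factor:
        factor = total % total // (8 // total)
        if total < factor:
            break
    base = total
    total += total[base]
    return base

if total < factor:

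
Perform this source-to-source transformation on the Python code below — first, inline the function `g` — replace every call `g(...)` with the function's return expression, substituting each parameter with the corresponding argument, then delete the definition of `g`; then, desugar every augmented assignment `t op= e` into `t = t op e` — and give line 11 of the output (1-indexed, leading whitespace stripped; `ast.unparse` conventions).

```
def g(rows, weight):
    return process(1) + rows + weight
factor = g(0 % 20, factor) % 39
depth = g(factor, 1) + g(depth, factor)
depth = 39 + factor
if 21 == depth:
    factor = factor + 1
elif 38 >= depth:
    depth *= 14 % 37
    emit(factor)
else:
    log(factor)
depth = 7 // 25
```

depth = 7 // 25

Transformed code:
factor = (process(1) + 0 % 20 + factor) % 39
depth = process(1) + factor + 1 + (process(1) + depth + factor)
depth = 39 + factor
if 21 == depth:
    factor = factor + 1
elif 38 >= depth:
    depth = depth * (14 % 37)
    emit(factor)
else:
    log(factor)
depth = 7 // 25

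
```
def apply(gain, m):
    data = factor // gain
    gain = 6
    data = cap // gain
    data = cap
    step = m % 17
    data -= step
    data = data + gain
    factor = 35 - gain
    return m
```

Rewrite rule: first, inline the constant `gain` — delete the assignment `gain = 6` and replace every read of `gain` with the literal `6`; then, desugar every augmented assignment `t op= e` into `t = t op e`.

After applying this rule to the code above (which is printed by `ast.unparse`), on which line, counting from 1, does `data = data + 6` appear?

Transformed code:
def apply(gain, m):
    data = factor // 6
    data = cap // 6
    data = cap
    step = m % 17
    data = data - step
    data = data + 6
    factor = 35 - 6
    return m

7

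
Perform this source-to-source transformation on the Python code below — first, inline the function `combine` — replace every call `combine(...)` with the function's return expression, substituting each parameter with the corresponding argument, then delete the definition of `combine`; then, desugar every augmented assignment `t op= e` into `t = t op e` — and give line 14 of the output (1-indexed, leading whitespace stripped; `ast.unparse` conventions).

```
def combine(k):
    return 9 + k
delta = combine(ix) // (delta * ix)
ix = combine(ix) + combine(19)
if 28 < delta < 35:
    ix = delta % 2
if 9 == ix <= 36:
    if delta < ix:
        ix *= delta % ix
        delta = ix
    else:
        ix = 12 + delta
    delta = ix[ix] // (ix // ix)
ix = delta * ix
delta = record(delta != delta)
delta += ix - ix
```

Transformed code:
delta = (9 + ix) // (delta * ix)
ix = 9 + ix + (9 + 19)
if 28 < delta < 35:
    ix = delta % 2
if 9 == ix <= 36:
    if delta < ix:
        ix = ix * (delta % ix)
        delta = ix
    else:
        ix = 12 + delta
    delta = ix[ix] // (ix // ix)
ix = delta * ix
delta = record(delta != delta)
delta = delta + (ix - ix)

delta = delta + (ix - ix)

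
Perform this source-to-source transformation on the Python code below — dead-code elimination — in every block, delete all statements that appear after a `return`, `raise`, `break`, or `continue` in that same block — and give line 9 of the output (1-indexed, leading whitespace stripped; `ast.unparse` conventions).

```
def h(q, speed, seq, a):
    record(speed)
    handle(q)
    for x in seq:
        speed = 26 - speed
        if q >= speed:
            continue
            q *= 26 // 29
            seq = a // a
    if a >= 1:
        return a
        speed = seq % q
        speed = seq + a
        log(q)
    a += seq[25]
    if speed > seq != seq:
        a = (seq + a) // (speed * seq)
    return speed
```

return a

Transformed code:
def h(q, speed, seq, a):
    record(speed)
    handle(q)
    for x in seq:
        speed = 26 - speed
        if q >= speed:
            continue
    if a >= 1:
        return a
    a += seq[25]
    if speed > seq != seq:
        a = (seq + a) // (speed * seq)
    return speed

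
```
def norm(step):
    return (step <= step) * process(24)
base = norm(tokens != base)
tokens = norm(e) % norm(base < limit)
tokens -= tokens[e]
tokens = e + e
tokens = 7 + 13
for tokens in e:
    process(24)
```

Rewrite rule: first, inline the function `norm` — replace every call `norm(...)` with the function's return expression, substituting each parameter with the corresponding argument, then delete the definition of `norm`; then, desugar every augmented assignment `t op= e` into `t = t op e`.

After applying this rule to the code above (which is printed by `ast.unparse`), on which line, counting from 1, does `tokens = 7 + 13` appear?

Transformed code:
base = ((tokens != base) <= (tokens != base)) * process(24)
tokens = (e <= e) * process(24) % (((base < limit) <= (base < limit)) * process(24))
tokens = tokens - tokens[e]
tokens = e + e
tokens = 7 + 13
for tokens in e:
    process(24)

5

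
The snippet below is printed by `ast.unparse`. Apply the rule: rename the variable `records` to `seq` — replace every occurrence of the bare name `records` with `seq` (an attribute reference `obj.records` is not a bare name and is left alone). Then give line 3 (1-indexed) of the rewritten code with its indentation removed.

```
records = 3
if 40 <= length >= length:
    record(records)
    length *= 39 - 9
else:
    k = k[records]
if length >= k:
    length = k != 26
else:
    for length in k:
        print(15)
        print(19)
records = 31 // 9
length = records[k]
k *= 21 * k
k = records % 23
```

record(seq)

Transformed code:
seq = 3
if 40 <= length >= length:
    record(seq)
    length *= 39 - 9
else:
    k = k[seq]
if length >= k:
    length = k != 26
else:
    for length in k:
        print(15)
        print(19)
seq = 31 // 9
length = seq[k]
k *= 21 * k
k = seq % 23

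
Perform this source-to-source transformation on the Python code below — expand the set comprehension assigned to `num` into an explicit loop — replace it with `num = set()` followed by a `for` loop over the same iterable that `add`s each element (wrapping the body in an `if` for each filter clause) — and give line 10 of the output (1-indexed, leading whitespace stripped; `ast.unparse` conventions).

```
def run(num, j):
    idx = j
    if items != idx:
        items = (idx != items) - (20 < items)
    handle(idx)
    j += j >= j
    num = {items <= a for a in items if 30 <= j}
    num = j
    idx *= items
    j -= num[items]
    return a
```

Transformed code:
def run(num, j):
    idx = j
    if items != idx:
        items = (idx != items) - (20 < items)
    handle(idx)
    j += j >= j
    num = set()
    for a in items:
        if 30 <= j:
            num.add(items <= a)
    num = j
    idx *= items
    j -= num[items]
    return a

num.add(items <= a)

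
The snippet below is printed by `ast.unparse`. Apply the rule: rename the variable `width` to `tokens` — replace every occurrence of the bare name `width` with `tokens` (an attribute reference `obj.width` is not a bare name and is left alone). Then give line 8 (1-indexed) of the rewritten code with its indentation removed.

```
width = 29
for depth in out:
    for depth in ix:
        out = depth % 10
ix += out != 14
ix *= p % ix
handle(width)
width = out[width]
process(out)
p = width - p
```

Transformed code:
tokens = 29
for depth in out:
    for depth in ix:
        out = depth % 10
ix += out != 14
ix *= p % ix
handle(tokens)
tokens = out[tokens]
process(out)
p = tokens - p

tokens = out[tokens]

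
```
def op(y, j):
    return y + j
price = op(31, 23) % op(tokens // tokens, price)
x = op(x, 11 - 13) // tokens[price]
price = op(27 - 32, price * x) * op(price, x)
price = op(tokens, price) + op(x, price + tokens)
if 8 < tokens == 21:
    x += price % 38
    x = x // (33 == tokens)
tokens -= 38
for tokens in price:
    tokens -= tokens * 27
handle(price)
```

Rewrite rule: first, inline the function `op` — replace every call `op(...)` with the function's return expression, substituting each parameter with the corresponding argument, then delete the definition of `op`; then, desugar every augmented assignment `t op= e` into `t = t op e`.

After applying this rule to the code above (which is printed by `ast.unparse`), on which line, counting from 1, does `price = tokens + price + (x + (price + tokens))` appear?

Transformed code:
price = (31 + 23) % (tokens // tokens + price)
x = (x + (11 - 13)) // tokens[price]
price = (27 - 32 + price * x) * (price + x)
price = tokens + price + (x + (price + tokens))
if 8 < tokens == 21:
    x = x + price % 38
    x = x // (33 == tokens)
tokens = tokens - 38
for tokens in price:
    tokens = tokens - tokens * 27
handle(price)

4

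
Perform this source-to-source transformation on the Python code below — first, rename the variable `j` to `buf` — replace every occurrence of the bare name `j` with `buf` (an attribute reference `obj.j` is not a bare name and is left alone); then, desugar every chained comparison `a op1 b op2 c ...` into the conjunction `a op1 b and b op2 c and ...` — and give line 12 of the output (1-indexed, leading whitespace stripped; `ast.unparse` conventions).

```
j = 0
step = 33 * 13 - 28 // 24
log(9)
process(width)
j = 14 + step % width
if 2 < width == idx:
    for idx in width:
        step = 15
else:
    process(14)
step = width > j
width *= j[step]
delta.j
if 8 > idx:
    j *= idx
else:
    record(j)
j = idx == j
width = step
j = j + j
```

width *= buf[step]

Transformed code:
buf = 0
step = 33 * 13 - 28 // 24
log(9)
process(width)
buf = 14 + step % width
if 2 < width and width == idx:
    for idx in width:
        step = 15
else:
    process(14)
step = width > buf
width *= buf[step]
delta.j
if 8 > idx:
    buf *= idx
else:
    record(buf)
buf = idx == buf
width = step
buf = buf + buf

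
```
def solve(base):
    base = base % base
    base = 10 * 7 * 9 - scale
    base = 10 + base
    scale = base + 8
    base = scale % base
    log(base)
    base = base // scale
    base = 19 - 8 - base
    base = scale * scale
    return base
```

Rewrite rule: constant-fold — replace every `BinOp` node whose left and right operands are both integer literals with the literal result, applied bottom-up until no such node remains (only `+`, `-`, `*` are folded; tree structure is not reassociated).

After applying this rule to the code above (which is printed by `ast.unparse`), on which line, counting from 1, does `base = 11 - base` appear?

Transformed code:
def solve(base):
    base = base % base
    base = 630 - scale
    base = 10 + base
    scale = base + 8
    base = scale % base
    log(base)
    base = base // scale
    base = 11 - base
    base = scale * scale
    return base

9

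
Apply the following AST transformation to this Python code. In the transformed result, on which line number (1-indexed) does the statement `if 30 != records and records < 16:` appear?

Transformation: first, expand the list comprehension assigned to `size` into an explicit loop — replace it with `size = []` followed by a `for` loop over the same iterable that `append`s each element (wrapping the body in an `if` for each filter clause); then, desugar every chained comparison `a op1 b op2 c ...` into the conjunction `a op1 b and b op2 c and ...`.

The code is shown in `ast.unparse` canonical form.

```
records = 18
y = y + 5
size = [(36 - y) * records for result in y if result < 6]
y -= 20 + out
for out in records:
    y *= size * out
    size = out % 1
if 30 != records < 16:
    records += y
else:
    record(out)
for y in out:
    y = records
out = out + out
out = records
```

11

Transformed code:
records = 18
y = y + 5
size = []
for result in y:
    if result < 6:
        size.append((36 - y) * records)
y -= 20 + out
for out in records:
    y *= size * out
    size = out % 1
if 30 != records and records < 16:
    records += y
else:
    record(out)
for y in out:
    y = records
out = out + out
out = records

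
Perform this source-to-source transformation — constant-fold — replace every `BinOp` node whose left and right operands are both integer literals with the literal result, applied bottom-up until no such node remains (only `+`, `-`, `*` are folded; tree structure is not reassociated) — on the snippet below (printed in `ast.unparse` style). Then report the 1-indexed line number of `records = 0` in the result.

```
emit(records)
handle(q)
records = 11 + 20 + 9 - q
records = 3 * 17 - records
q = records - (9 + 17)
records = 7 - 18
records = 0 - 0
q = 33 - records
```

Transformed code:
emit(records)
handle(q)
records = 40 - q
records = 51 - records
q = records - 26
records = -11
records = 0
q = 33 - records

7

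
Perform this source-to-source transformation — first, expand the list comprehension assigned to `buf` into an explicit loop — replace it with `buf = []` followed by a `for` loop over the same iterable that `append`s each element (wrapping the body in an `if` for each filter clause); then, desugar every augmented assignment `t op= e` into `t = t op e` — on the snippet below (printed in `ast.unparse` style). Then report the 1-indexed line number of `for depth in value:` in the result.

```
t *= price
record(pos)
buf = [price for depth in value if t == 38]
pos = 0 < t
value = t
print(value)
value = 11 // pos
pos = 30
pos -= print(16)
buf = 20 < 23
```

4

Transformed code:
t = t * price
record(pos)
buf = []
for depth in value:
    if t == 38:
        buf.append(price)
pos = 0 < t
value = t
print(value)
value = 11 // pos
pos = 30
pos = pos - print(16)
buf = 20 < 23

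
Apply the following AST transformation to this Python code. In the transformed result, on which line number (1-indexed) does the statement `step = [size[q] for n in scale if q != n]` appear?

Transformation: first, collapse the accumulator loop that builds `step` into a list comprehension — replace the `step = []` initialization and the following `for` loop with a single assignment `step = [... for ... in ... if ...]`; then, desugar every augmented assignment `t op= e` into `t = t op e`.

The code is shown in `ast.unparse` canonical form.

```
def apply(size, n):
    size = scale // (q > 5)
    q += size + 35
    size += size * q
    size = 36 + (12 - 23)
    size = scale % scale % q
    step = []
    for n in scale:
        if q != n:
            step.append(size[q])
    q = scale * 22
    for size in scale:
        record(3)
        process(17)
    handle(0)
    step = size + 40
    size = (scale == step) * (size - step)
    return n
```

7

Transformed code:
def apply(size, n):
    size = scale // (q > 5)
    q = q + (size + 35)
    size = size + size * q
    size = 36 + (12 - 23)
    size = scale % scale % q
    step = [size[q] for n in scale if q != n]
    q = scale * 22
    for size in scale:
        record(3)
        process(17)
    handle(0)
    step = size + 40
    size = (scale == step) * (size - step)
    return n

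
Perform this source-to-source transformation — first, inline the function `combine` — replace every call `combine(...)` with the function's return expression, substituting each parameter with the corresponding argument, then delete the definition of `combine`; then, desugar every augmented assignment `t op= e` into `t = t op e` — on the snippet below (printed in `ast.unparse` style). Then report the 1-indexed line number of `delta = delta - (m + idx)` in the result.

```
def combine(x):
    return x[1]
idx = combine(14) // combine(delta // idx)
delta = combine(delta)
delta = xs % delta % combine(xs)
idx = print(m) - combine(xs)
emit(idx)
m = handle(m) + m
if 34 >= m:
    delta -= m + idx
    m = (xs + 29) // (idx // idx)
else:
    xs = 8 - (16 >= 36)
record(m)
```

Transformed code:
idx = 14[1] // (delta // idx)[1]
delta = delta[1]
delta = xs % delta % xs[1]
idx = print(m) - xs[1]
emit(idx)
m = handle(m) + m
if 34 >= m:
    delta = delta - (m + idx)
    m = (xs + 29) // (idx // idx)
else:
    xs = 8 - (16 >= 36)
record(m)

8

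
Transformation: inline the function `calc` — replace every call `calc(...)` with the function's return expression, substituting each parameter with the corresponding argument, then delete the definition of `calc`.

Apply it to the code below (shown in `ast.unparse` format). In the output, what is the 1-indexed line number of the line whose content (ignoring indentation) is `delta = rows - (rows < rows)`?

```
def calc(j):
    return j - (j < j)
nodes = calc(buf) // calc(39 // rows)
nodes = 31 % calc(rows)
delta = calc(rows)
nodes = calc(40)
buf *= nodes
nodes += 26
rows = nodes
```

Transformed code:
nodes = (buf - (buf < buf)) // (39 // rows - (39 // rows < 39 // rows))
nodes = 31 % (rows - (rows < rows))
delta = rows - (rows < rows)
nodes = 40 - (40 < 40)
buf *= nodes
nodes += 26
rows = nodes

3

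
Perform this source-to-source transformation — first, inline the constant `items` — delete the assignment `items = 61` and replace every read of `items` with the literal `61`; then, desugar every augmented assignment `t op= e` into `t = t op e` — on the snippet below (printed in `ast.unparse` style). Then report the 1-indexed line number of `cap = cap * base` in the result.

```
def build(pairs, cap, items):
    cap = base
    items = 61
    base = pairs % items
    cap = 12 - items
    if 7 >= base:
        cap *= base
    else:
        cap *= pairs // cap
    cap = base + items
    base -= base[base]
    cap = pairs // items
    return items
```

Transformed code:
def build(pairs, cap, items):
    cap = base
    base = pairs % 61
    cap = 12 - 61
    if 7 >= base:
        cap = cap * base
    else:
        cap = cap * (pairs // cap)
    cap = base + 61
    base = base - base[base]
    cap = pairs // 61
    return 61

6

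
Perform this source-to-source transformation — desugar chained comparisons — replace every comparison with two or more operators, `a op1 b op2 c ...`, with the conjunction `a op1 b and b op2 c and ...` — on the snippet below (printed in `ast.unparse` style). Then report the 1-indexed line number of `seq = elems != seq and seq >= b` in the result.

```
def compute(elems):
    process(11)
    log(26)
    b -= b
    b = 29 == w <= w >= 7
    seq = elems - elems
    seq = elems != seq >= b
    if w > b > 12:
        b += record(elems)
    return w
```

Transformed code:
def compute(elems):
    process(11)
    log(26)
    b -= b
    b = 29 == w and w <= w and (w >= 7)
    seq = elems - elems
    seq = elems != seq and seq >= b
    if w > b and b > 12:
        b += record(elems)
    return w

7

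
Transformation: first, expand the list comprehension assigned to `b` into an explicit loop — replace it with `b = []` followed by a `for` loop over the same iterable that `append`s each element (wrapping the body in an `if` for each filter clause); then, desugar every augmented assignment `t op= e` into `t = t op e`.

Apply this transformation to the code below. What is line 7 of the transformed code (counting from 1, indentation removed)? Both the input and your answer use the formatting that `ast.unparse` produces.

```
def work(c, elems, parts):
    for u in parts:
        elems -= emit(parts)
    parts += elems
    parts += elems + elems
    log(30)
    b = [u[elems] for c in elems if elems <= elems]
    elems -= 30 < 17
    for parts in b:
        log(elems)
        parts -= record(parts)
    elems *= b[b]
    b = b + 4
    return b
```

Transformed code:
def work(c, elems, parts):
    for u in parts:
        elems = elems - emit(parts)
    parts = parts + elems
    parts = parts + (elems + elems)
    log(30)
    b = []
    for c in elems:
        if elems <= elems:
            b.append(u[elems])
    elems = elems - (30 < 17)
    for parts in b:
        log(elems)
        parts = parts - record(parts)
    elems = elems * b[b]
    b = b + 4
    return b

b = []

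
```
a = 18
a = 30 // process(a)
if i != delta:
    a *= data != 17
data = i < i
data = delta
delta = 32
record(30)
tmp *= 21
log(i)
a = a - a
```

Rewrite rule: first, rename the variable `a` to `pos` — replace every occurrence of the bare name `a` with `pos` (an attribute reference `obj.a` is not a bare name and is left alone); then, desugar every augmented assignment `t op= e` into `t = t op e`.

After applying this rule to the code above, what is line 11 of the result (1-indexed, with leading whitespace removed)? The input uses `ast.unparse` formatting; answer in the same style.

pos = pos - pos

Transformed code:
pos = 18
pos = 30 // process(pos)
if i != delta:
    pos = pos * (data != 17)
data = i < i
data = delta
delta = 32
record(30)
tmp = tmp * 21
log(i)
pos = pos - pos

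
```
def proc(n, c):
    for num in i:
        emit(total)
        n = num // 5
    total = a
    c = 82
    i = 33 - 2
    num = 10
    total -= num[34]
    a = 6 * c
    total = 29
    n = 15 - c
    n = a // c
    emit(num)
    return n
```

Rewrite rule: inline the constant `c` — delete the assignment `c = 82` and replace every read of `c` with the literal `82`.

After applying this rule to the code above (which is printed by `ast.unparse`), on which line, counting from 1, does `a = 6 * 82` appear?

Transformed code:
def proc(n, c):
    for num in i:
        emit(total)
        n = num // 5
    total = a
    i = 33 - 2
    num = 10
    total -= num[34]
    a = 6 * 82
    total = 29
    n = 15 - 82
    n = a // 82
    emit(num)
    return n

9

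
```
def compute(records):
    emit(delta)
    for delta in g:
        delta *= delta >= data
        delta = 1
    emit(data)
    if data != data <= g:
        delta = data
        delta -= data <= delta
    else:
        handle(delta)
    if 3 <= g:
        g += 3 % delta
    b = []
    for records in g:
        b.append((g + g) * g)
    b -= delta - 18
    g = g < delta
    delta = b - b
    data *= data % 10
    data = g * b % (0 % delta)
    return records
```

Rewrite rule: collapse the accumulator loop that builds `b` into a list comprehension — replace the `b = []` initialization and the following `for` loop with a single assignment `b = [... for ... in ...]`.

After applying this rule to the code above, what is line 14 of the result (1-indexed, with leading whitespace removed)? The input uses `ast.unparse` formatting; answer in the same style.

b = [(g + g) * g for records in g]

Transformed code:
def compute(records):
    emit(delta)
    for delta in g:
        delta *= delta >= data
        delta = 1
    emit(data)
    if data != data <= g:
        delta = data
        delta -= data <= delta
    else:
        handle(delta)
    if 3 <= g:
        g += 3 % delta
    b = [(g + g) * g for records in g]
    b -= delta - 18
    g = g < delta
    delta = b - b
    data *= data % 10
    data = g * b % (0 % delta)
    return records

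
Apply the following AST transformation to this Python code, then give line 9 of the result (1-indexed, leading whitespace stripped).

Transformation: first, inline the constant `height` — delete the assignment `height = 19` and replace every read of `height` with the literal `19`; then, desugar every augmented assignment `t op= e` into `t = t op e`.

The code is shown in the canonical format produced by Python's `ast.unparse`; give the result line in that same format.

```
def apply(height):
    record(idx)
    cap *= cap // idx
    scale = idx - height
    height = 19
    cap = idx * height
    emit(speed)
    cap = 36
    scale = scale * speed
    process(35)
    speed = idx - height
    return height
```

process(35)

Transformed code:
def apply(height):
    record(idx)
    cap = cap * (cap // idx)
    scale = idx - 19
    cap = idx * 19
    emit(speed)
    cap = 36
    scale = scale * speed
    process(35)
    speed = idx - 19
    return 19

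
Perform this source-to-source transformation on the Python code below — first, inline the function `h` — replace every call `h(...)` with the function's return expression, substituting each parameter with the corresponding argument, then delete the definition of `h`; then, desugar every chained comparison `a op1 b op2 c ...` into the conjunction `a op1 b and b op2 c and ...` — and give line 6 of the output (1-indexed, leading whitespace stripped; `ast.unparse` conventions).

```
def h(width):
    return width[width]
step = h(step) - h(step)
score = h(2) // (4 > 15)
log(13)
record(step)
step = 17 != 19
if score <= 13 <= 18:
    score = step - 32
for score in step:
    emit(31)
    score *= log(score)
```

Transformed code:
step = step[step] - step[step]
score = 2[2] // (4 > 15)
log(13)
record(step)
step = 17 != 19
if score <= 13 and 13 <= 18:
    score = step - 32
for score in step:
    emit(31)
    score *= log(score)

if score <= 13 and 13 <= 18:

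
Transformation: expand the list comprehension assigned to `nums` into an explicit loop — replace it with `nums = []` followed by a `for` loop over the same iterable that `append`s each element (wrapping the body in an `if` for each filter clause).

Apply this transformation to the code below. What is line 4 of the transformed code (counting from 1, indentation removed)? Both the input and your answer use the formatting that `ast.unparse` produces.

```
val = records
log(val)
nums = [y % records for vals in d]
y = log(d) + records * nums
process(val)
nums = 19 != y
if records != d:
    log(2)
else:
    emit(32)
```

for vals in d:

Transformed code:
val = records
log(val)
nums = []
for vals in d:
    nums.append(y % records)
y = log(d) + records * nums
process(val)
nums = 19 != y
if records != d:
    log(2)
else:
    emit(32)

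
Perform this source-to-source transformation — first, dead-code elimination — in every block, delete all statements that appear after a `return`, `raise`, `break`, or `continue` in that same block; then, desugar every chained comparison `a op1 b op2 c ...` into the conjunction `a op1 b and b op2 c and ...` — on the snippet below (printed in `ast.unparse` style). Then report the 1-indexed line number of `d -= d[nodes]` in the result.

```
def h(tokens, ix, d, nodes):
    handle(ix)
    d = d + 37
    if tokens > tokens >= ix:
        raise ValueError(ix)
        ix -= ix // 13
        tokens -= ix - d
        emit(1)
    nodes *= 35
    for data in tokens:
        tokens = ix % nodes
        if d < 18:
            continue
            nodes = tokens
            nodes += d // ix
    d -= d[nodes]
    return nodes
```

Transformed code:
def h(tokens, ix, d, nodes):
    handle(ix)
    d = d + 37
    if tokens > tokens and tokens >= ix:
        raise ValueError(ix)
    nodes *= 35
    for data in tokens:
        tokens = ix % nodes
        if d < 18:
            continue
    d -= d[nodes]
    return nodes

11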